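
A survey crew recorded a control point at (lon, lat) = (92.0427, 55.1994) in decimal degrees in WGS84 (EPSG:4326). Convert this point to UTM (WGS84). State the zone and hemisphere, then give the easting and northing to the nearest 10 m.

Longitude 92.0427° lies in the 6° band [90°, 96°), giving zone 46; latitude is north of the equator, so 46N.
Zone 46 central meridian λ₀ = 6×46 − 183 = 93°; Δλ = -0.9573°.
Transverse Mercator on WGS84 with k₀ = 0.9996 gives E = 439067.974 m, N = 6117398.820 m.

Zone 46N: E 439070 m, N 6117400 m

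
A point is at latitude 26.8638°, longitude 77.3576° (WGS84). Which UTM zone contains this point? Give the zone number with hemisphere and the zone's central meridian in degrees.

Zone 43N, central meridian 75°

UTM zone = ⌊(λ + 180)/6⌋ + 1; 77.3576° ∈ [72°, 78°) → zone 43.
Hemisphere: N (φ ≥ 0).
Central meridian λ₀ = 6×43 − 183 = 75°.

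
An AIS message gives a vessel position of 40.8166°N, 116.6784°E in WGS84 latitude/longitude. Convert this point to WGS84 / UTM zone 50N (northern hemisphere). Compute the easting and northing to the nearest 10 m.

Zone 50 central meridian λ₀ = 6×50 − 183 = 117°; Δλ = -0.3216°.
Transverse Mercator on WGS84 with k₀ = 0.9996 gives E = 472878.095 m, N = 4518448.001 m.

E 472880 m, N 4518450 m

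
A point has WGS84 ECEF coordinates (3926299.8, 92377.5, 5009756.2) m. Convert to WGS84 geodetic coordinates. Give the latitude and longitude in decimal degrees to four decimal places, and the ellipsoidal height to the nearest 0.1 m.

lat 52.0921°, lon 1.3478°, h 824.1 m

λ = atan2(Y, X) = 1.34779941°; p = √(X²+Y²) = 3927386.4 m.
Bowring's method on WGS84 (a = 6378137 m, b = 6356752.314 m) gives φ = 52.09209953°, h = 824.084 m.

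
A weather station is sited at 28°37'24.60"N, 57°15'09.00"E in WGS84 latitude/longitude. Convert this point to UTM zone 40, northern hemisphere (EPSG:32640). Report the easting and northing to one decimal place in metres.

E 524682.1 m, N 3166299.9 m

Zone 40 central meridian λ₀ = 6×40 − 183 = 57°; Δλ = +0.2525°.
Transverse Mercator on WGS84 with k₀ = 0.9996 gives E = 524682.116 m, N = 3166299.862 m.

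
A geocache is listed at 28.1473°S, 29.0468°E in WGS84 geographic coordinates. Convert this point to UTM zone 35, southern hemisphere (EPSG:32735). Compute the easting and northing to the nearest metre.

E 700996 m, N 6884786 m

Zone 35 central meridian λ₀ = 6×35 − 183 = 27°; Δλ = +2.0468°.
Transverse Mercator on WGS84 with k₀ = 0.9996 gives E = 700996.113 m, N = 6884786.204 m.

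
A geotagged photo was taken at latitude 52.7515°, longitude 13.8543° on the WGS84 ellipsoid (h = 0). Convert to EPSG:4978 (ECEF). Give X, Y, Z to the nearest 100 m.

WGS84: a = 6378137 m, e² = 0.006694380; N(φ) = a/√(1−e²sin²φ) = 6391707.760 m.
X = (N+h)·cosφ·cosλ = 3756179.172 m; Y = (N+h)·cosφ·sinλ = 926381.522 m; Z = (N(1−e²)+h)·sinφ = 5053853.035 m.

X 3756200 m, Y 926400 m, Z 5053900 m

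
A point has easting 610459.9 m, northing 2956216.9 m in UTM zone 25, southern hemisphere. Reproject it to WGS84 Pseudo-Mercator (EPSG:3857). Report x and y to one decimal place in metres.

x -3426469.6 m, y -9225188.1 m

Unproject from UTM 25S (λ₀ = -33°) → φ = -63.50509994°, λ = -30.78049985°.
Web Mercator (R = 6378137 m): x = -3426469.569 m, y = -9225188.131 m.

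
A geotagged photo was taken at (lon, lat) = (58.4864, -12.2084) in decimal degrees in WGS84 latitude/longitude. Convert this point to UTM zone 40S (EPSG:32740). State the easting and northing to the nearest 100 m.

E 661700 m, N 8650000 m

Zone 40 central meridian λ₀ = 6×40 − 183 = 57°; Δλ = +1.4864°.
Transverse Mercator on WGS84 with k₀ = 0.9996 gives E = 661699.419 m, N = 8649958.111 m.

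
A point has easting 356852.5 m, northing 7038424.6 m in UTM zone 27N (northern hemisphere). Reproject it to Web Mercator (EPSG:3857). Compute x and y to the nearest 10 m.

x -2657260 m, y 9210310 m

Unproject from UTM 27N (λ₀ = -21°) → φ = 63.44540045°, λ = -23.87059946°.
Web Mercator (R = 6378137 m): x = -2657262.977 m, y = 9210306.911 m.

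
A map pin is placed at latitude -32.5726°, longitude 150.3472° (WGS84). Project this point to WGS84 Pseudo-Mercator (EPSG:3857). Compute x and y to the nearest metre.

x 16736574 m, y -3838710 m

Web Mercator is spherical with R = a = 6378137 m.
x = R·λ = 6378137 × 2.624053661 = 16736573.746 m.
y = R·ln tan(π/4 + φ/2) = 6378137 × -0.601854461 = -3838710.205 m.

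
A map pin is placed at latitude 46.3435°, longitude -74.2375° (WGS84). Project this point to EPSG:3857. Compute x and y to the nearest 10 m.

x -8264080 m, y 5835570 m

Web Mercator is spherical with R = a = 6378137 m.
x = R·λ = 6378137 × -1.295688803 = -8264080.698 m.
y = R·ln tan(π/4 + φ/2) = 6378137 × 0.914932879 = 5835567.248 m.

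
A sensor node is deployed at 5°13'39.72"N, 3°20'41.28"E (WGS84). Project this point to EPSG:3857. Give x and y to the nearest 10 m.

Web Mercator is spherical with R = a = 6378137 m.
x = R·λ = 6378137 × 0.058377773 = 372341.433 m.
y = R·ln tan(π/4 + φ/2) = 6378137 × 0.091367435 = 582754.020 m.

x 372340 m, y 582750 m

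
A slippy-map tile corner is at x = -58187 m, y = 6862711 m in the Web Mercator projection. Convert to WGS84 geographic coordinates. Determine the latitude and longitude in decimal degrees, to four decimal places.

lat 52.3448°, lon -0.5227°

R = 6378137 m. λ = x/R = -0.52270271°.
φ = 2·arctan(exp(y/R)) − 90° = 2·arctan(2.93285) − 90° = 52.34479758°.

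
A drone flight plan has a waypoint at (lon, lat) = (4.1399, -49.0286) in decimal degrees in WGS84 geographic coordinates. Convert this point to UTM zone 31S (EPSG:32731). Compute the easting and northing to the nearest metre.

E 583327 m, N 4568739 m

Zone 31 central meridian λ₀ = 6×31 − 183 = 3°; Δλ = +1.1399°.
Transverse Mercator on WGS84 with k₀ = 0.9996 gives E = 583326.652 m, N = 4568739.002 m.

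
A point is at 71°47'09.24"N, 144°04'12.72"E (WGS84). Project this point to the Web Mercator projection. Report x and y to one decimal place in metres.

x 16037821.3 m, y 11676497.7 m

Web Mercator is spherical with R = a = 6378137 m.
x = R·λ = 6378137 × 2.514499344 = 16037821.302 m.
y = R·ln tan(π/4 + φ/2) = 6378137 × 1.830706636 = 11676497.731 m.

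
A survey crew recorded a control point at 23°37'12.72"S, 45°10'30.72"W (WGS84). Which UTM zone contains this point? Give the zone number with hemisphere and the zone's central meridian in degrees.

Zone 23S, central meridian -45°

UTM zone = ⌊(λ + 180)/6⌋ + 1; -45.1752° ∈ [-48°, -42°) → zone 23.
Hemisphere: S (φ < 0).
Central meridian λ₀ = 6×23 − 183 = -45°.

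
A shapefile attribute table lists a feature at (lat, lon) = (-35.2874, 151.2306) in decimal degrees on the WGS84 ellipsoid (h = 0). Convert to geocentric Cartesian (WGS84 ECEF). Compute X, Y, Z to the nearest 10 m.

WGS84: a = 6378137 m, e² = 0.006694380; N(φ) = a/√(1−e²sin²φ) = 6385273.323 m.
X = (N+h)·cosφ·cosλ = -4568714.647 m; Y = (N+h)·cosφ·sinλ = 2508495.601 m; Z = (N(1−e²)+h)·sinφ = -3663939.658 m.

X -4568710 m, Y 2508500 m, Z -3663940 m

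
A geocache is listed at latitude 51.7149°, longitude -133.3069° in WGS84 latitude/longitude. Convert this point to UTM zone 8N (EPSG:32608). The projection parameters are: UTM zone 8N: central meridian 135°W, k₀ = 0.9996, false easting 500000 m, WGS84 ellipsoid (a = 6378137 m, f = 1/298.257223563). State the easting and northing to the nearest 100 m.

Zone 8 central meridian λ₀ = 6×8 − 183 = -135°; Δλ = +1.6931°.
Transverse Mercator on WGS84 with k₀ = 0.9996 gives E = 616965.228 m, N = 5730686.033 m.

E 617000 m, N 5730700 m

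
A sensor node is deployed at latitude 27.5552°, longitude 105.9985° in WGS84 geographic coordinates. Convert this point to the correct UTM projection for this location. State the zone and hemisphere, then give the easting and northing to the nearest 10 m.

Zone 48N: E 598580 m, N 3048330 m

Longitude 105.9985° lies in the 6° band [102°, 108°), giving zone 48; latitude is north of the equator, so 48N.
Zone 48 central meridian λ₀ = 6×48 − 183 = 105°; Δλ = +0.9985°.
Transverse Mercator on WGS84 with k₀ = 0.9996 gives E = 598578.081 m, N = 3048328.571 m.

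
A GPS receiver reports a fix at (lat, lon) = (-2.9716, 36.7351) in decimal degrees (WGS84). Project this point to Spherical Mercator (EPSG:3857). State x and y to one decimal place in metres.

x 4089332.6 m, y -330945.4 m

Web Mercator is spherical with R = a = 6378137 m.
x = R·λ = 6378137 × 0.641148446 = 4089332.626 m.
y = R·ln tan(π/4 + φ/2) = 6378137 × -0.051887471 = -330945.400 m.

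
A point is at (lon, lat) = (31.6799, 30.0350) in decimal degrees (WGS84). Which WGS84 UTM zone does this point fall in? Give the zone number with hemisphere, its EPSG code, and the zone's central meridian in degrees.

Zone 36N (EPSG:32636), central meridian 33°

UTM zone = ⌊(λ + 180)/6⌋ + 1; 31.6799° ∈ [30°, 36°) → zone 36.
Hemisphere: N (φ ≥ 0).
Central meridian λ₀ = 6×36 − 183 = 33°.
EPSG code: 32636.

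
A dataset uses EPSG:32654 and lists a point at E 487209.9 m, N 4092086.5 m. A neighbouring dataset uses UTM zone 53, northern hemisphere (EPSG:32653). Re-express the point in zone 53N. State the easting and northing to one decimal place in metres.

E 1021494.9 m, N 4108138.8 m

UTM 54N → geographic: φ = 36.97479995°, λ = 140.85629981°.
UTM 53N (λ₀ = 135°) forward: E = 1021494.895 m, N = 4108138.839 m.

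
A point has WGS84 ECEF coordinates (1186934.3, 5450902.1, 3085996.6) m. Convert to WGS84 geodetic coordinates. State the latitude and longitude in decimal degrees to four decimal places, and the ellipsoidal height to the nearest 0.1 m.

lat 29.1138°, lon 77.7156°, h 2198.6 m

λ = atan2(Y, X) = 77.71559972°; p = √(X²+Y²) = 5578633.1 m.
Bowring's method on WGS84 (a = 6378137 m, b = 6356752.314 m) gives φ = 29.11379996°, h = 2198.591 m.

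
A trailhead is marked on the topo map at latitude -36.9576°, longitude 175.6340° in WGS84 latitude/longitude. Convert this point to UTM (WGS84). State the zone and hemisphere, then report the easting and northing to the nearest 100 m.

Longitude 175.6340° lies in the 6° band [174°, 180°), giving zone 60; latitude is south of the equator, so 60S.
Zone 60 central meridian λ₀ = 6×60 − 183 = 177°; Δλ = -1.3660°.
Transverse Mercator on WGS84 with k₀ = 0.9996 gives E = 378388.016 m, N = 5908959.501 m.

Zone 60S: E 378400 m, N 5909000 m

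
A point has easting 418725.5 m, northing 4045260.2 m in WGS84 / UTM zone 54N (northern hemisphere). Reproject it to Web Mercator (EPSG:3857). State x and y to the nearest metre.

x 15594959 m, y 4376470 m

Unproject from UTM 54N (λ₀ = 141°) → φ = 36.54929976°, λ = 140.09190055°.
Web Mercator (R = 6378137 m): x = 15594959.033 m, y = 4376469.801 m.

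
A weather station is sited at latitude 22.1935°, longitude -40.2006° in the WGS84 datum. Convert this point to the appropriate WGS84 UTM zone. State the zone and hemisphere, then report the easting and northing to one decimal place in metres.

Longitude -40.2006° lies in the 6° band [-42°, -36°), giving zone 24; latitude is north of the equator, so 24N.
Zone 24 central meridian λ₀ = 6×24 − 183 = -39°; Δλ = -1.2006°.
Transverse Mercator on WGS84 with k₀ = 0.9996 gives E = 376235.363 m, N = 2454734.810 m.

Zone 24N: E 376235.4 m, N 2454734.8 m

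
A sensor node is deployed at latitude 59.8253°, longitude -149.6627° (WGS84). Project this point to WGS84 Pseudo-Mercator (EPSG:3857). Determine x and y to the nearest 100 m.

x -16660400 m, y 8360900 m

Web Mercator is spherical with R = a = 6378137 m.
x = R·λ = 6378137 × -2.612106882 = -16660375.555 m.
y = R·ln tan(π/4 + φ/2) = 6378137 × 1.310875753 = 8360945.145 m.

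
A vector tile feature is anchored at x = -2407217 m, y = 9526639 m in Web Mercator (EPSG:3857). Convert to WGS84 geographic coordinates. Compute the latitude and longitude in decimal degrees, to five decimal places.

lat 64.68790°, lon -21.62440°

R = 6378137 m. λ = x/R = -21.62439823°.
φ = 2·arctan(exp(y/R)) − 90° = 2·arctan(4.45327) − 90° = 64.68789976°.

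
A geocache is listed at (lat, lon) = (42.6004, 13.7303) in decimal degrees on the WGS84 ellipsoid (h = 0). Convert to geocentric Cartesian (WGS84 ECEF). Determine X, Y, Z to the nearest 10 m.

X 4567750 m, Y 1116060 m, Z 4294930 m

WGS84: a = 6378137 m, e² = 0.006694380; N(φ) = a/√(1−e²sin²φ) = 6387940.913 m.
X = (N+h)·cosφ·cosλ = 4567745.646 m; Y = (N+h)·cosφ·sinλ = 1116055.822 m; Z = (N(1−e²)+h)·sinφ = 4294930.854 m.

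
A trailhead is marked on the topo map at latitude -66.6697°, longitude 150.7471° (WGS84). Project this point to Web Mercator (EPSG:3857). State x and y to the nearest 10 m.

Web Mercator is spherical with R = a = 6378137 m.
x = R·λ = 6378137 × 2.631033233 = 16781090.411 m.
y = R·ln tan(π/4 + φ/2) = 6378137 × -1.577668974 = -10062588.857 m.

x 16781090 m, y -10062590 m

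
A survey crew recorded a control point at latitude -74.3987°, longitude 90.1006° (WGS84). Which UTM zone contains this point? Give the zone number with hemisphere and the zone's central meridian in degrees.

Zone 46S, central meridian 93°

UTM zone = ⌊(λ + 180)/6⌋ + 1; 90.1006° ∈ [90°, 96°) → zone 46.
Hemisphere: S (φ < 0).
Central meridian λ₀ = 6×46 − 183 = 93°.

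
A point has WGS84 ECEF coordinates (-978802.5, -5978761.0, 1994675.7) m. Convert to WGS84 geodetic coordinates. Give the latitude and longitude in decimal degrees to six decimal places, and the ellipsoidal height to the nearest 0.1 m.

λ = atan2(Y, X) = -99.29759991°; p = √(X²+Y²) = 6058352.7 m.
Bowring's method on WGS84 (a = 6378137 m, b = 6356752.314 m) gives φ = 18.33840026°, h = 2237.108 m.

lat 18.338400°, lon -99.297600°, h 2237.1 m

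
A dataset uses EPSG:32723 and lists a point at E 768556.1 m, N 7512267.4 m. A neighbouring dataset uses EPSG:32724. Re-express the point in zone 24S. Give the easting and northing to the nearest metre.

E 151103 m, N 7510658 m

UTM 23S → geographic: φ = -22.47490005°, λ = -42.39009991°.
UTM 24S (λ₀ = -39°) forward: E = 151103.021 m, N = 7510657.756 m.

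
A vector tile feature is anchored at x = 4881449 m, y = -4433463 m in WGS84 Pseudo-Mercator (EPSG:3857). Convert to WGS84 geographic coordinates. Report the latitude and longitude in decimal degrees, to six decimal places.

lat -36.959499°, lon 43.850802°

R = 6378137 m. λ = x/R = 43.85080245°.
φ = 2·arctan(exp(y/R)) − 90° = 2·arctan(0.49902) − 90° = -36.95949920°.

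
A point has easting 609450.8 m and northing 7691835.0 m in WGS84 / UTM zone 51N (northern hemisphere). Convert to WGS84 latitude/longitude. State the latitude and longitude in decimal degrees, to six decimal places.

lat 69.313800°, lon 125.777100°

Zone 51N: λ₀ = 123°, k₀ = 0.9996, false easting 500000 m.
Meridian distance M = (N − FN)/k₀ = 7694913.0 m.
Inverse transverse Mercator on WGS84 gives φ = 69.31379990°, λ = 125.77709996°.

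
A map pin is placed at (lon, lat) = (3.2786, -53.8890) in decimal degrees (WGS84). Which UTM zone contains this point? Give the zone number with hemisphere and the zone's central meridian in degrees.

Zone 31S, central meridian 3°

UTM zone = ⌊(λ + 180)/6⌋ + 1; 3.2786° ∈ [0°, 6°) → zone 31.
Hemisphere: S (φ < 0).
Central meridian λ₀ = 6×31 − 183 = 3°.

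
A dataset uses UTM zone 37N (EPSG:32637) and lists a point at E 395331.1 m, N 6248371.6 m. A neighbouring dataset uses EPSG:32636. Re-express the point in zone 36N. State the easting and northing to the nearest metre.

UTM 37N → geographic: φ = 56.36840008°, λ = 37.30549942°.
UTM 36N (λ₀ = 33°) forward: E = 765867.856 m, N = 6255406.368 m.

E 765868 m, N 6255406 m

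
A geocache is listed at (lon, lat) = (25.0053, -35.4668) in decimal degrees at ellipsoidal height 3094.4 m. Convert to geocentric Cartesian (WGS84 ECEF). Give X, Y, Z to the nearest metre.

X 4715379 m, Y 2199348 m, Z -3681964 m

WGS84: a = 6378137 m, e² = 0.006694380; N(φ) = a/√(1−e²sin²φ) = 6385336.645 m.
X = (N+h)·cosφ·cosλ = 4715379.078 m; Y = (N+h)·cosφ·sinλ = 2199348.427 m; Z = (N(1−e²)+h)·sinφ = -3681964.014 m.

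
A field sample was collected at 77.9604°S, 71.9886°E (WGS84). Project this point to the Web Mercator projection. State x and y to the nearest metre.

x 8013734 m, y -14347516 m

Web Mercator is spherical with R = a = 6378137 m.
x = R·λ = 6378137 × 1.256438094 = 8013734.295 m.
y = R·ln tan(π/4 + φ/2) = 6378137 × -2.249483847 = -14347516.157 m.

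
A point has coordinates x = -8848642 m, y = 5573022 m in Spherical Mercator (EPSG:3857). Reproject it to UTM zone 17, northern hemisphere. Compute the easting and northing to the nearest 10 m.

E 619750 m, N 4949750 m

Web Mercator inverse (R = 6378137 m) → φ = 44.69110070°, λ = -79.48870352°.
UTM 17N forward: E = 619751.726 m, N = 4949747.399 m.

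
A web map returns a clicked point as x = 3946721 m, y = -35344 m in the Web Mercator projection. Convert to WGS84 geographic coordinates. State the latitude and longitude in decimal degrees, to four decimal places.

R = 6378137 m. λ = x/R = 35.45399796°.
φ = 2·arctan(exp(y/R)) − 90° = 2·arctan(0.99447) − 90° = -0.31749893°.

lat -0.3175°, lon 35.4540°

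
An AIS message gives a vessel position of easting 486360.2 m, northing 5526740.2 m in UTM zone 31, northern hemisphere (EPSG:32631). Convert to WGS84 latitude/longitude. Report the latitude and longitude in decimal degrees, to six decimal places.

Zone 31N: λ₀ = 3°, k₀ = 0.9996, false easting 500000 m.
Meridian distance M = (N − FN)/k₀ = 5528951.8 m.
Inverse transverse Mercator on WGS84 gives φ = 49.89289969°, λ = 2.81009976°.

lat 49.892900°, lon 2.810100°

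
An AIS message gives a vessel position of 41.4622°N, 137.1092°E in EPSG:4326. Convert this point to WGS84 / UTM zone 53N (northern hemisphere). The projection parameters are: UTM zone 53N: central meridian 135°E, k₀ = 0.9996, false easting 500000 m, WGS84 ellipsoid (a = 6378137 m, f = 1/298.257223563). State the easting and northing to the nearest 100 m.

E 676100 m, N 4592200 m

Zone 53 central meridian λ₀ = 6×53 − 183 = 135°; Δλ = +2.1092°.
Transverse Mercator on WGS84 with k₀ = 0.9996 gives E = 676146.979 m, N = 4592214.977 m.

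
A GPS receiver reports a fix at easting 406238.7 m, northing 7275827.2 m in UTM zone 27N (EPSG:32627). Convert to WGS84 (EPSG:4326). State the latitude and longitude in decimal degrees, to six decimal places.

Zone 27N: λ₀ = -21°, k₀ = 0.9996, false easting 500000 m.
Meridian distance M = (N − FN)/k₀ = 7278738.7 m.
Inverse transverse Mercator on WGS84 gives φ = 65.59089957°, λ = -23.03360002°.

lat 65.590900°, lon -23.033600°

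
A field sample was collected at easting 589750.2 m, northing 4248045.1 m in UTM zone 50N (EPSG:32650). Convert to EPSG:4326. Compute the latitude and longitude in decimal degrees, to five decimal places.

lat 38.37610°, lon 118.02750°

Zone 50N: λ₀ = 117°, k₀ = 0.9996, false easting 500000 m.
Meridian distance M = (N − FN)/k₀ = 4249745.0 m.
Inverse transverse Mercator on WGS84 gives φ = 38.37610022°, λ = 118.02750001°.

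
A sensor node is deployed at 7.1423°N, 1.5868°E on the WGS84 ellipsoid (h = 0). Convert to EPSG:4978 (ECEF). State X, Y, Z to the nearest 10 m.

X 6326550 m, Y 175260 m, Z 787750 m

WGS84: a = 6378137 m, e² = 0.006694380; N(φ) = a/√(1−e²sin²φ) = 6378467.056 m.
X = (N+h)·cosφ·cosλ = 6326545.776 m; Y = (N+h)·cosφ·sinλ = 175257.765 m; Z = (N(1−e²)+h)·sinφ = 787751.631 m.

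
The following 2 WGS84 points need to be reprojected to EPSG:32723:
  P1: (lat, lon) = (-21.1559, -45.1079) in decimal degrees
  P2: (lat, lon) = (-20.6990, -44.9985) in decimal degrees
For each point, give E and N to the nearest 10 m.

UTM zone 23S: λ₀ = -45°, k₀ = 0.9996.
P1 (-21.1559°, -45.1079°) → (488797.762, 7660594.516) m.
P2 (-20.6990°, -44.9985°) → (500156.204, 7711164.270) m.

P1: E 488800 m, N 7660590 m; P2: E 500160 m, N 7711160 m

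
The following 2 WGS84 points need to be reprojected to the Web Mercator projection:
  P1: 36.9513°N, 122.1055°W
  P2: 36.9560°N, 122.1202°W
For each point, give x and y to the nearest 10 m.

Web Mercator: x = R·λ, y = R·ln tan(π/4+φ/2), R = 6378137 m.
P1 (36.9513°, -122.1055°) → (-13592722.083, 4432320.807) m.
P2 (36.9560°, -122.1202°) → (-13594358.480, 4432975.528) m.

P1: x -13592720 m, y 4432320 m; P2: x -13594360 m, y 4432980 m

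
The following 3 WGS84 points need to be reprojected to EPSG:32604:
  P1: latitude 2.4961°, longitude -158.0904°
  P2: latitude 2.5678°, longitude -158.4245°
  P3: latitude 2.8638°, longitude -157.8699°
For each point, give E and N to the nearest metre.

P1: E 601125 m, N 275931 m; P2: E 563976 m, N 283835 m; P3: E 625604 m, N 316600 m

UTM zone 4N: λ₀ = -159°, k₀ = 0.9996.
P1 (2.4961°, -158.0904°) → (601124.574, 275930.761) m.
P2 (2.5678°, -158.4245°) → (563975.949, 283835.355) m.
P3 (2.8638°, -157.8699°) → (625603.995, 316600.486) m.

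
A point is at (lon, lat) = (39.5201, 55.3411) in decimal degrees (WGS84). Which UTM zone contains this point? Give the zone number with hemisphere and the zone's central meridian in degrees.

Zone 37N, central meridian 39°

UTM zone = ⌊(λ + 180)/6⌋ + 1; 39.5201° ∈ [36°, 42°) → zone 37.
Hemisphere: N (φ ≥ 0).
Central meridian λ₀ = 6×37 − 183 = 39°.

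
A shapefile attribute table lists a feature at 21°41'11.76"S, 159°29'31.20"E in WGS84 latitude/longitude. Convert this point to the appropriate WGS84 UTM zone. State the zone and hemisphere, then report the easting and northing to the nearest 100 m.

Zone 57S: E 550900 m, N 7601800 m

Longitude 159.4920° lies in the 6° band [156°, 162°), giving zone 57; latitude is south of the equator, so 57S.
Zone 57 central meridian λ₀ = 6×57 − 183 = 159°; Δλ = +0.4920°.
Transverse Mercator on WGS84 with k₀ = 0.9996 gives E = 550895.941 m, N = 7601780.617 m.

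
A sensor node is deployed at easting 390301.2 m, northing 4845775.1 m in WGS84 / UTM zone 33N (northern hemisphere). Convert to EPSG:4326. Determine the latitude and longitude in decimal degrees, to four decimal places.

Zone 33N: λ₀ = 15°, k₀ = 0.9996, false easting 500000 m.
Meridian distance M = (N − FN)/k₀ = 4847714.2 m.
Inverse transverse Mercator on WGS84 gives φ = 43.75689976°, λ = 13.63730033°.

lat 43.7569°, lon 13.6373°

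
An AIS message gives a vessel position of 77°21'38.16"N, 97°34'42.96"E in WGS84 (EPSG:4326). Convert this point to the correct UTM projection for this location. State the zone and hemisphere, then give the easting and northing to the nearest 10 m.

Zone 47N: E 465280 m, N 8587430 m

Longitude 97.5786° lies in the 6° band [96°, 102°), giving zone 47; latitude is north of the equator, so 47N.
Zone 47 central meridian λ₀ = 6×47 − 183 = 99°; Δλ = -1.4214°.
Transverse Mercator on WGS84 with k₀ = 0.9996 gives E = 465283.362 m, N = 8587434.086 m.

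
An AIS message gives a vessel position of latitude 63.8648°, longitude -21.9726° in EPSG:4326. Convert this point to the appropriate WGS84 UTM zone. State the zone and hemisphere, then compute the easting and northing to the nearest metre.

Zone 27N: E 452200 m, N 7082313 m

Longitude -21.9726° lies in the 6° band [-24°, -18°), giving zone 27; latitude is north of the equator, so 27N.
Zone 27 central meridian λ₀ = 6×27 − 183 = -21°; Δλ = -0.9726°.
Transverse Mercator on WGS84 with k₀ = 0.9996 gives E = 452199.704 m, N = 7082312.834 m.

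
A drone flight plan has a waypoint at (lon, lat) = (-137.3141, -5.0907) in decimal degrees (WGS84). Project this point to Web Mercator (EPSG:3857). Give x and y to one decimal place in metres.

x -15285735.7 m, y -567441.2 m

Web Mercator is spherical with R = a = 6378137 m.
x = R·λ = 6378137 × -2.396583154 = -15285735.691 m.
y = R·ln tan(π/4 + φ/2) = 6378137 × -0.088966607 = -567441.209 m.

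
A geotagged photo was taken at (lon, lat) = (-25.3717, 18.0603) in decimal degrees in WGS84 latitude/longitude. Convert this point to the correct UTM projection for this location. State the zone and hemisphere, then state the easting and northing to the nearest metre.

Longitude -25.3717° lies in the 6° band [-30°, -24°), giving zone 26; latitude is north of the equator, so 26N.
Zone 26 central meridian λ₀ = 6×26 − 183 = -27°; Δλ = +1.6283°.
Transverse Mercator on WGS84 with k₀ = 0.9996 gives E = 672336.289 m, N = 1997616.247 m.

Zone 26N: E 672336 m, N 1997616 m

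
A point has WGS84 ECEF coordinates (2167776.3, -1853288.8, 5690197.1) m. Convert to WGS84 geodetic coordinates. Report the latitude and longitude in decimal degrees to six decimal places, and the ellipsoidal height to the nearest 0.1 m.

λ = atan2(Y, X) = -40.52800039°; p = √(X²+Y²) = 2852005.2 m.
Bowring's method on WGS84 (a = 6378137 m, b = 6356752.314 m) gives φ = 63.53310008°, h = 3896.867 m.

lat 63.533100°, lon -40.528000°, h 3896.9 m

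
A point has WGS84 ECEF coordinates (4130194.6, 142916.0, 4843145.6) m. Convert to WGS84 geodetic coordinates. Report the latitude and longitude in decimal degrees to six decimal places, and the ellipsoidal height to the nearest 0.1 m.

lat 49.715700°, lon 1.981800°, h 973.4 m

λ = atan2(Y, X) = 1.98179955°; p = √(X²+Y²) = 4132666.5 m.
Bowring's method on WGS84 (a = 6378137 m, b = 6356752.314 m) gives φ = 49.71570033°, h = 973.400 m.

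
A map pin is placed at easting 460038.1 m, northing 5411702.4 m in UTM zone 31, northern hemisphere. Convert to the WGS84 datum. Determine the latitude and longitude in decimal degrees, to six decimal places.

lat 48.857000°, lon 2.455200°

Zone 31N: λ₀ = 3°, k₀ = 0.9996, false easting 500000 m.
Meridian distance M = (N − FN)/k₀ = 5413867.9 m.
Inverse transverse Mercator on WGS84 gives φ = 48.85699977°, λ = 2.45520027°.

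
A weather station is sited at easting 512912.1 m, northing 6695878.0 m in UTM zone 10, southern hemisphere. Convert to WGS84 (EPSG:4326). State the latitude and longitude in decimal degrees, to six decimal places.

Zone 10S: λ₀ = -123°, k₀ = 0.9996, false easting 500000 m, false northing 10000000 m.
Meridian distance M = (N − FN)/k₀ = -3305444.2 m.
Inverse transverse Mercator on WGS84 gives φ = -29.86759991°, λ = -122.86630046°.

lat -29.867600°, lon -122.866300°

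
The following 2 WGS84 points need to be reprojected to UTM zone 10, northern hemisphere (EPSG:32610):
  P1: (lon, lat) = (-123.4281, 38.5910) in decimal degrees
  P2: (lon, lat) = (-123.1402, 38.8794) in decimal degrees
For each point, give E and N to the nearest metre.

UTM zone 10N: λ₀ = -123°, k₀ = 0.9996.
P1 (38.5910°, -123.4281°) → (462717.526, 4271477.887) m.
P2 (38.8794°, -123.1402°) → (487839.252, 4303402.949) m.

P1: E 462718 m, N 4271478 m; P2: E 487839 m, N 4303403 m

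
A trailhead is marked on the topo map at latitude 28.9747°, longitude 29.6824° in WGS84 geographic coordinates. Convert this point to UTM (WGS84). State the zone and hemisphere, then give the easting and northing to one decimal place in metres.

Zone 35N: E 761380.2 m, N 3208147.9 m

Longitude 29.6824° lies in the 6° band [24°, 30°), giving zone 35; latitude is north of the equator, so 35N.
Zone 35 central meridian λ₀ = 6×35 − 183 = 27°; Δλ = +2.6824°.
Transverse Mercator on WGS84 with k₀ = 0.9996 gives E = 761380.208 m, N = 3208147.919 m.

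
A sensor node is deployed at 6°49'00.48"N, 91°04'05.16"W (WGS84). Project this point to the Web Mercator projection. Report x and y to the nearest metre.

x -10137655 m, y 760639 m

Web Mercator is spherical with R = a = 6378137 m.
x = R·λ = 6378137 × -1.589438189 = -10137654.520 m.
y = R·ln tan(π/4 + φ/2) = 6378137 × 0.119257289 = 760639.327 m.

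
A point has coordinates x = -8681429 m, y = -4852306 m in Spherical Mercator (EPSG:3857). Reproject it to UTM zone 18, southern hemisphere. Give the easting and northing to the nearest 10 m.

E 244690 m, N 5578390 m

Web Mercator inverse (R = 6378137 m) → φ = -39.90609755°, λ = -77.98660359°.
UTM 18S forward: E = 244694.873 m, N = 5578394.063 m.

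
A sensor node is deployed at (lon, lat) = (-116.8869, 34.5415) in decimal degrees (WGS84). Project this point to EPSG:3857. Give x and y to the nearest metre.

x -13011790 m, y 4101746 m

Web Mercator is spherical with R = a = 6378137 m.
x = R·λ = 6378137 × -2.040061257 = -13011790.188 m.
y = R·ln tan(π/4 + φ/2) = 6378137 × 0.643094697 = 4101746.082 m.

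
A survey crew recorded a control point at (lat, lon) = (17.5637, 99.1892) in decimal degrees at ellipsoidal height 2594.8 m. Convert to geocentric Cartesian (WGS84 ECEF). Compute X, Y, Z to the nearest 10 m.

X -971770 m, Y 6007040 m, Z 1913190 m

WGS84: a = 6378137 m, e² = 0.006694380; N(φ) = a/√(1−e²sin²φ) = 6380081.972 m.
X = (N+h)·cosφ·cosλ = -971765.438 m; Y = (N+h)·cosφ·sinλ = 6007035.217 m; Z = (N(1−e²)+h)·sinφ = 1913185.772 m.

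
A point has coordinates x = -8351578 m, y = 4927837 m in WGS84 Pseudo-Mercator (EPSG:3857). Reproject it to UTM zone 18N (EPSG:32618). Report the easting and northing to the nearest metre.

E 498006 m, N 4474886 m

Web Mercator inverse (R = 6378137 m) → φ = 40.42459862°, λ = -75.02350164°.
UTM 18N forward: E = 498006.388 m, N = 4474885.510 m.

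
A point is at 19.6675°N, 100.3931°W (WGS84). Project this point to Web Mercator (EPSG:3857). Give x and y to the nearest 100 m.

x -11175700 m, y 2233700 m

Web Mercator is spherical with R = a = 6378137 m.
x = R·λ = 6378137 × -1.752190141 = -11175708.771 m.
y = R·ln tan(π/4 + φ/2) = 6378137 × 0.350209326 = 2233683.057 m.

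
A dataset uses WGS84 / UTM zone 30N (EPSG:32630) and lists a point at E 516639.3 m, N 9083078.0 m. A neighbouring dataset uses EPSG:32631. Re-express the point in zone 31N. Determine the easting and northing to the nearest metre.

UTM 30N → geographic: φ = 81.80379966°, λ = -1.95449966°.
UTM 31N (λ₀ = 3°) forward: E = 421238.428 m, N = 9086300.486 m.

E 421238 m, N 9086300 m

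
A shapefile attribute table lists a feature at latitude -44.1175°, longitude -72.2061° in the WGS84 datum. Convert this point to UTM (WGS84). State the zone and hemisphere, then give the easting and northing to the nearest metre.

Longitude -72.2061° lies in the 6° band [-78°, -72°), giving zone 18; latitude is south of the equator, so 18S.
Zone 18 central meridian λ₀ = 6×18 − 183 = -75°; Δλ = +2.7939°.
Transverse Mercator on WGS84 with k₀ = 0.9996 gives E = 723558.766 m, N = 5111280.635 m.

Zone 18S: E 723559 m, N 5111281 m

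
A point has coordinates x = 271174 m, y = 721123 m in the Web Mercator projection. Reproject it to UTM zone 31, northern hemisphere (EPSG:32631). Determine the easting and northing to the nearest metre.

Web Mercator inverse (R = 6378137 m) → φ = 6.46420084°, λ = 2.43599749°.
UTM 31N forward: E = 437636.007 m, N = 714553.340 m.

E 437636 m, N 714553 m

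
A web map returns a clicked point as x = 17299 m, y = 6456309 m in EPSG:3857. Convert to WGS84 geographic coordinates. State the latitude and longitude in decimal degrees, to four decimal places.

lat 50.0579°, lon 0.1554°

R = 6378137 m. λ = x/R = 0.15539956°.
φ = 2·arctan(exp(y/R)) − 90° = 2·arctan(2.75180) − 90° = 50.05789916°.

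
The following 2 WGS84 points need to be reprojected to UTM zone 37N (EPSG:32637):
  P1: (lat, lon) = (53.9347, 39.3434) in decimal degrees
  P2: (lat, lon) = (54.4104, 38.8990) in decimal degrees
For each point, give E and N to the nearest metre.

P1: E 522545 m, N 5976311 m; P2: E 493445 m, N 6029189 m

UTM zone 37N: λ₀ = 39°, k₀ = 0.9996.
P1 (53.9347°, 39.3434°) → (522544.885, 5976311.005) m.
P2 (54.4104°, 38.8990°) → (493444.787, 6029189.228) m.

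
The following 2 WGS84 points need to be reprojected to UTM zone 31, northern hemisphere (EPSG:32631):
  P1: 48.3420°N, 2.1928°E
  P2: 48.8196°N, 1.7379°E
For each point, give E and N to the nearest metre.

UTM zone 31N: λ₀ = 3°, k₀ = 0.9996.
P1 (48.3420°, 2.1928°) → (440185.787, 5354628.045) m.
P2 (48.8196°, 1.7379°) → (407354.876, 5408169.925) m.

P1: E 440186 m, N 5354628 m; P2: E 407355 m, N 5408170 m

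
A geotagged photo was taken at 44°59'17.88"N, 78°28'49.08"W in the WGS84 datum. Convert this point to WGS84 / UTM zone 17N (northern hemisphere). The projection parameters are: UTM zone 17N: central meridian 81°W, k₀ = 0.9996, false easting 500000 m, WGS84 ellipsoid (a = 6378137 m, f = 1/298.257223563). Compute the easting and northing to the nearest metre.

E 698631 m, N 4984739 m

Zone 17 central meridian λ₀ = 6×17 − 183 = -81°; Δλ = +2.5197°.
Transverse Mercator on WGS84 with k₀ = 0.9996 gives E = 698631.430 m, N = 4984739.420 m.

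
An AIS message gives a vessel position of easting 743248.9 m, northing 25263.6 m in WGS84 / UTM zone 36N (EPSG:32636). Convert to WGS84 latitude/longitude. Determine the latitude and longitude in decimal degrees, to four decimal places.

lat 0.2284°, lon 35.1855°

Zone 36N: λ₀ = 33°, k₀ = 0.9996, false easting 500000 m.
Meridian distance M = (N − FN)/k₀ = 25273.7 m.
Inverse transverse Mercator on WGS84 gives φ = 0.22840032°, λ = 35.18549998°.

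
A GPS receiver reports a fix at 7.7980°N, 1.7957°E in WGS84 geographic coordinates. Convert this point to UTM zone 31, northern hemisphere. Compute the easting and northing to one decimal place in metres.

Zone 31 central meridian λ₀ = 6×31 − 183 = 3°; Δλ = -1.2043°.
Transverse Mercator on WGS84 with k₀ = 0.9996 gives E = 367213.131 m, N = 862155.914 m.

E 367213.1 m, N 862155.9 m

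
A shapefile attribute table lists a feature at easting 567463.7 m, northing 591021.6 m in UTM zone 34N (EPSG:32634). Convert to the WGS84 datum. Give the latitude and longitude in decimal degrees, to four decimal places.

lat 5.3467°, lon 21.6089°

Zone 34N: λ₀ = 21°, k₀ = 0.9996, false easting 500000 m.
Meridian distance M = (N − FN)/k₀ = 591258.1 m.
Inverse transverse Mercator on WGS84 gives φ = 5.34670001°, λ = 21.60889960°.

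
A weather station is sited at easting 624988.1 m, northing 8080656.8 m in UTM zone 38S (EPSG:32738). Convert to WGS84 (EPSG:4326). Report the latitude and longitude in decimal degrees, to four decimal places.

lat -17.3562°, lon 46.1764°

Zone 38S: λ₀ = 45°, k₀ = 0.9996, false easting 500000 m, false northing 10000000 m.
Meridian distance M = (N − FN)/k₀ = -1920111.2 m.
Inverse transverse Mercator on WGS84 gives φ = -17.35620036°, λ = 46.17639964°.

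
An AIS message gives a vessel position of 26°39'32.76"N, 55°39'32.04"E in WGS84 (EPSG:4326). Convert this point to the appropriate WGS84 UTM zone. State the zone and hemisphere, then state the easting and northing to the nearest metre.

Longitude 55.6589° lies in the 6° band [54°, 60°), giving zone 40; latitude is north of the equator, so 40N.
Zone 40 central meridian λ₀ = 6×40 − 183 = 57°; Δλ = -1.3411°.
Transverse Mercator on WGS84 with k₀ = 0.9996 gives E = 366536.305 m, N = 2949379.252 m.

Zone 40N: E 366536 m, N 2949379 m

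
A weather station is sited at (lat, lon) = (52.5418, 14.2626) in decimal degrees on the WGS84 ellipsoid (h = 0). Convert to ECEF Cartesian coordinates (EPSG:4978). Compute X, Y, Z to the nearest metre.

WGS84: a = 6378137 m, e² = 0.006694380; N(φ) = a/√(1−e²sin²φ) = 6391631.911 m.
X = (N+h)·cosφ·cosλ = 3767459.993 m; Y = (N+h)·cosφ·sinλ = 957694.943 m; Z = (N(1−e²)+h)·sinφ = 5039694.824 m.

X 3767460 m, Y 957695 m, Z 5039695 m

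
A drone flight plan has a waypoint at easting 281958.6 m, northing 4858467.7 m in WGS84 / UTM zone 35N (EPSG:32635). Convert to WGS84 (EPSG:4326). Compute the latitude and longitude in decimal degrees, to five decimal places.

Zone 35N: λ₀ = 27°, k₀ = 0.9996, false easting 500000 m.
Meridian distance M = (N − FN)/k₀ = 4860411.9 m.
Inverse transverse Mercator on WGS84 gives φ = 43.84709999°, λ = 24.28740025°.

lat 43.84710°, lon 24.28740°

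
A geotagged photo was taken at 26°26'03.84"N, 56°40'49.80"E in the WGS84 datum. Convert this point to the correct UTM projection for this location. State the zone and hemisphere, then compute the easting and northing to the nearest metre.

Zone 40N: E 468144 m, N 2923832 m

Longitude 56.6805° lies in the 6° band [54°, 60°), giving zone 40; latitude is north of the equator, so 40N.
Zone 40 central meridian λ₀ = 6×40 − 183 = 57°; Δλ = -0.3195°.
Transverse Mercator on WGS84 with k₀ = 0.9996 gives E = 468143.599 m, N = 2923831.884 m.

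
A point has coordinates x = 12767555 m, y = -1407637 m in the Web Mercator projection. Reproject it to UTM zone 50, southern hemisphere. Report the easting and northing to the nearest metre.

E 249304 m, N 8612238 m

Web Mercator inverse (R = 6378137 m) → φ = -12.54360017°, λ = 114.69289797°.
UTM 50S forward: E = 249303.667 m, N = 8612238.311 m.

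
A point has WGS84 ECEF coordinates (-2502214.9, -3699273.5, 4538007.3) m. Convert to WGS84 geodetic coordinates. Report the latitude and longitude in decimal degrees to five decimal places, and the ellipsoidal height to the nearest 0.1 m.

λ = atan2(Y, X) = -124.07470004°; p = √(X²+Y²) = 4466061.3 m.
Bowring's method on WGS84 (a = 6378137 m, b = 6356752.314 m) gives φ = 45.65020008°, h = -205.636 m.

lat 45.65020°, lon -124.07470°, h -205.6 m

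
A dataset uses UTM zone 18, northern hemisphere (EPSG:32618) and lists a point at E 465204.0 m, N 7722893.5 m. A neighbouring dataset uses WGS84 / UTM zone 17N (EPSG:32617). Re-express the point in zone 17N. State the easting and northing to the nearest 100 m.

UTM 18N → geographic: φ = 69.61229960°, λ = -75.89499876°.
UTM 17N (λ₀ = -81°) forward: E = 698280.756 m, N = 7730925.535 m.

E 698300 m, N 7730900 m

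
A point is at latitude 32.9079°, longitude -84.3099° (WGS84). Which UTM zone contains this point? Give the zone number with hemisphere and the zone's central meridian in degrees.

Zone 16N, central meridian -87°

UTM zone = ⌊(λ + 180)/6⌋ + 1; -84.3099° ∈ [-90°, -84°) → zone 16.
Hemisphere: N (φ ≥ 0).
Central meridian λ₀ = 6×16 − 183 = -87°.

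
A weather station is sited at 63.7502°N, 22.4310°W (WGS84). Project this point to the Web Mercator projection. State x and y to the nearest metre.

Web Mercator is spherical with R = a = 6378137 m.
x = R·λ = 6378137 × -0.391494805 = -2497007.498 m.
y = R·ln tan(π/4 + φ/2) = 6378137 × 1.456006962 = 9286611.875 m.

x -2497007 m, y 9286612 m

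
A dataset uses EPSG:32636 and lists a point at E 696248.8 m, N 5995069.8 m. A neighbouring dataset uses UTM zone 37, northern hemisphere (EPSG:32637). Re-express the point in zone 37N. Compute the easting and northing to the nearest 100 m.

E 303600 m, N 5995100 m

UTM 36N → geographic: φ = 54.06639991°, λ = 35.99910011°.
UTM 37N (λ₀ = 39°) forward: E = 303633.463 m, N = 5995074.796 m.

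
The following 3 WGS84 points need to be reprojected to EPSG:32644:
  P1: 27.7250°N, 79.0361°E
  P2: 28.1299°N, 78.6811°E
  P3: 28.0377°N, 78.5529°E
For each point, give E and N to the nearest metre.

UTM zone 44N: λ₀ = 81°, k₀ = 0.9996.
P1 (27.7250°, 79.0361°) → (306394.758, 3068283.867) m.
P2 (28.1299°, 78.6811°) → (272239.116, 3113765.986) m.
P3 (28.0377°, 78.5529°) → (259437.634, 3103794.309) m.

P1: E 306395 m, N 3068284 m; P2: E 272239 m, N 3113766 m; P3: E 259438 m, N 3103794 m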